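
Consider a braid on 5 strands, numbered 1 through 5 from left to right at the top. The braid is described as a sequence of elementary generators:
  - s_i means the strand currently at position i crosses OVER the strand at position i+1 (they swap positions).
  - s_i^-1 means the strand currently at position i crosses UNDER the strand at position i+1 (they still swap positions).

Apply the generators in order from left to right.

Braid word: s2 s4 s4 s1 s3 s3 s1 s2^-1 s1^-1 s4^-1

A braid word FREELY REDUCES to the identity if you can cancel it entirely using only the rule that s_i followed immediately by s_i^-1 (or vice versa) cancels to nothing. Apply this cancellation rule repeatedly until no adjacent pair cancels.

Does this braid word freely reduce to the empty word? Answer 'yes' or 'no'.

Gen 1 (s2): push. Stack: [s2]
Gen 2 (s4): push. Stack: [s2 s4]
Gen 3 (s4): push. Stack: [s2 s4 s4]
Gen 4 (s1): push. Stack: [s2 s4 s4 s1]
Gen 5 (s3): push. Stack: [s2 s4 s4 s1 s3]
Gen 6 (s3): push. Stack: [s2 s4 s4 s1 s3 s3]
Gen 7 (s1): push. Stack: [s2 s4 s4 s1 s3 s3 s1]
Gen 8 (s2^-1): push. Stack: [s2 s4 s4 s1 s3 s3 s1 s2^-1]
Gen 9 (s1^-1): push. Stack: [s2 s4 s4 s1 s3 s3 s1 s2^-1 s1^-1]
Gen 10 (s4^-1): push. Stack: [s2 s4 s4 s1 s3 s3 s1 s2^-1 s1^-1 s4^-1]
Reduced word: s2 s4 s4 s1 s3 s3 s1 s2^-1 s1^-1 s4^-1

Answer: no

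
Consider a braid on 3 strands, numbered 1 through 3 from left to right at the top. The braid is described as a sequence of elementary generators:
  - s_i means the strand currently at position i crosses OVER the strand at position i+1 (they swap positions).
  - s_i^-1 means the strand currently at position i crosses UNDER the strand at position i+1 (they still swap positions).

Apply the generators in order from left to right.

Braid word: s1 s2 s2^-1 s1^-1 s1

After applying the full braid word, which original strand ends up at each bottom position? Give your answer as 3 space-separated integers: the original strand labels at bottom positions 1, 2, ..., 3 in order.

Gen 1 (s1): strand 1 crosses over strand 2. Perm now: [2 1 3]
Gen 2 (s2): strand 1 crosses over strand 3. Perm now: [2 3 1]
Gen 3 (s2^-1): strand 3 crosses under strand 1. Perm now: [2 1 3]
Gen 4 (s1^-1): strand 2 crosses under strand 1. Perm now: [1 2 3]
Gen 5 (s1): strand 1 crosses over strand 2. Perm now: [2 1 3]

Answer: 2 1 3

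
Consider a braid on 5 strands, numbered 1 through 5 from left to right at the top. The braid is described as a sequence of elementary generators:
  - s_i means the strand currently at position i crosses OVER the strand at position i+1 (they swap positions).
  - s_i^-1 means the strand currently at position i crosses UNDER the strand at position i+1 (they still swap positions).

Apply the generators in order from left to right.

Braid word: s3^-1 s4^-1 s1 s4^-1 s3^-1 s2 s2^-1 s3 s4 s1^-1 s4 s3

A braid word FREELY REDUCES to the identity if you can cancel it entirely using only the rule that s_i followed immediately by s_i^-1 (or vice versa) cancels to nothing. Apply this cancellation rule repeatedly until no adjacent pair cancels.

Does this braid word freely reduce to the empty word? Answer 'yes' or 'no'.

Gen 1 (s3^-1): push. Stack: [s3^-1]
Gen 2 (s4^-1): push. Stack: [s3^-1 s4^-1]
Gen 3 (s1): push. Stack: [s3^-1 s4^-1 s1]
Gen 4 (s4^-1): push. Stack: [s3^-1 s4^-1 s1 s4^-1]
Gen 5 (s3^-1): push. Stack: [s3^-1 s4^-1 s1 s4^-1 s3^-1]
Gen 6 (s2): push. Stack: [s3^-1 s4^-1 s1 s4^-1 s3^-1 s2]
Gen 7 (s2^-1): cancels prior s2. Stack: [s3^-1 s4^-1 s1 s4^-1 s3^-1]
Gen 8 (s3): cancels prior s3^-1. Stack: [s3^-1 s4^-1 s1 s4^-1]
Gen 9 (s4): cancels prior s4^-1. Stack: [s3^-1 s4^-1 s1]
Gen 10 (s1^-1): cancels prior s1. Stack: [s3^-1 s4^-1]
Gen 11 (s4): cancels prior s4^-1. Stack: [s3^-1]
Gen 12 (s3): cancels prior s3^-1. Stack: []
Reduced word: (empty)

Answer: yes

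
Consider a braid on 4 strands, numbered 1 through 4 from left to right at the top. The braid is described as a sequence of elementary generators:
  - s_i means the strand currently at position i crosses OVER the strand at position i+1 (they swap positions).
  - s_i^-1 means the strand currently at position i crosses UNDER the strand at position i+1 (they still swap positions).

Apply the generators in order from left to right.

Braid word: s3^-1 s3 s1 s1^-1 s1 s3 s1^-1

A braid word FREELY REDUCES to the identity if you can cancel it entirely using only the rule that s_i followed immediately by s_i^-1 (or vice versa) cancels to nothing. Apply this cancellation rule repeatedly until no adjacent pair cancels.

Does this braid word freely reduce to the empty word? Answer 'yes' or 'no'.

Gen 1 (s3^-1): push. Stack: [s3^-1]
Gen 2 (s3): cancels prior s3^-1. Stack: []
Gen 3 (s1): push. Stack: [s1]
Gen 4 (s1^-1): cancels prior s1. Stack: []
Gen 5 (s1): push. Stack: [s1]
Gen 6 (s3): push. Stack: [s1 s3]
Gen 7 (s1^-1): push. Stack: [s1 s3 s1^-1]
Reduced word: s1 s3 s1^-1

Answer: no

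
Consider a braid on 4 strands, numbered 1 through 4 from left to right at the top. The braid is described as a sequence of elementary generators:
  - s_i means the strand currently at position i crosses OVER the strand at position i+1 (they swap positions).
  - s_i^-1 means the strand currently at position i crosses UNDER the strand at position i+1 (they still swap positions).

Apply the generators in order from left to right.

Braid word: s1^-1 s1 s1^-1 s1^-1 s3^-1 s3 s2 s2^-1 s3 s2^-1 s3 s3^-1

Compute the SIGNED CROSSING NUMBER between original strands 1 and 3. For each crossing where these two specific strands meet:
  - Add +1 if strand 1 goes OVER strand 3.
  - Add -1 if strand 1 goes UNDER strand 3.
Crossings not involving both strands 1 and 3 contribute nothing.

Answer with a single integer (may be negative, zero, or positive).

Answer: 0

Derivation:
Gen 1: crossing 1x2. Both 1&3? no. Sum: 0
Gen 2: crossing 2x1. Both 1&3? no. Sum: 0
Gen 3: crossing 1x2. Both 1&3? no. Sum: 0
Gen 4: crossing 2x1. Both 1&3? no. Sum: 0
Gen 5: crossing 3x4. Both 1&3? no. Sum: 0
Gen 6: crossing 4x3. Both 1&3? no. Sum: 0
Gen 7: crossing 2x3. Both 1&3? no. Sum: 0
Gen 8: crossing 3x2. Both 1&3? no. Sum: 0
Gen 9: crossing 3x4. Both 1&3? no. Sum: 0
Gen 10: crossing 2x4. Both 1&3? no. Sum: 0
Gen 11: crossing 2x3. Both 1&3? no. Sum: 0
Gen 12: crossing 3x2. Both 1&3? no. Sum: 0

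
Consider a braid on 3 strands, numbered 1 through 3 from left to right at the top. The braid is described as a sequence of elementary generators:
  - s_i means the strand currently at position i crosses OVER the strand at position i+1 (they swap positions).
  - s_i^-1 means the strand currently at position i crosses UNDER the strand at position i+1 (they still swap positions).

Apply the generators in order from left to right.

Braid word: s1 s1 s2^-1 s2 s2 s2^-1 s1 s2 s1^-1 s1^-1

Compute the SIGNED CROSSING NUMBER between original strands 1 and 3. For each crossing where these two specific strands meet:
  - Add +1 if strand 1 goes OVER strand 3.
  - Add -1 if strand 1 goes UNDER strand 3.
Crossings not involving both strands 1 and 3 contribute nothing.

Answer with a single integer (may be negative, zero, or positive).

Gen 1: crossing 1x2. Both 1&3? no. Sum: 0
Gen 2: crossing 2x1. Both 1&3? no. Sum: 0
Gen 3: crossing 2x3. Both 1&3? no. Sum: 0
Gen 4: crossing 3x2. Both 1&3? no. Sum: 0
Gen 5: crossing 2x3. Both 1&3? no. Sum: 0
Gen 6: crossing 3x2. Both 1&3? no. Sum: 0
Gen 7: crossing 1x2. Both 1&3? no. Sum: 0
Gen 8: 1 over 3. Both 1&3? yes. Contrib: +1. Sum: 1
Gen 9: crossing 2x3. Both 1&3? no. Sum: 1
Gen 10: crossing 3x2. Both 1&3? no. Sum: 1

Answer: 1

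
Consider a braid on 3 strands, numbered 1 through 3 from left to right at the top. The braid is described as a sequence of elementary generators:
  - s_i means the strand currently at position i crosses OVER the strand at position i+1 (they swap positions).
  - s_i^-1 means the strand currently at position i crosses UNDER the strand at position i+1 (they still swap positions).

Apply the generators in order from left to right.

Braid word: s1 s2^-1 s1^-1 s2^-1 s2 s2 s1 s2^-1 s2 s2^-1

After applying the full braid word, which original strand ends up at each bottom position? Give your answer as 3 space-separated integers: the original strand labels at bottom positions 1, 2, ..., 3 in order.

Gen 1 (s1): strand 1 crosses over strand 2. Perm now: [2 1 3]
Gen 2 (s2^-1): strand 1 crosses under strand 3. Perm now: [2 3 1]
Gen 3 (s1^-1): strand 2 crosses under strand 3. Perm now: [3 2 1]
Gen 4 (s2^-1): strand 2 crosses under strand 1. Perm now: [3 1 2]
Gen 5 (s2): strand 1 crosses over strand 2. Perm now: [3 2 1]
Gen 6 (s2): strand 2 crosses over strand 1. Perm now: [3 1 2]
Gen 7 (s1): strand 3 crosses over strand 1. Perm now: [1 3 2]
Gen 8 (s2^-1): strand 3 crosses under strand 2. Perm now: [1 2 3]
Gen 9 (s2): strand 2 crosses over strand 3. Perm now: [1 3 2]
Gen 10 (s2^-1): strand 3 crosses under strand 2. Perm now: [1 2 3]

Answer: 1 2 3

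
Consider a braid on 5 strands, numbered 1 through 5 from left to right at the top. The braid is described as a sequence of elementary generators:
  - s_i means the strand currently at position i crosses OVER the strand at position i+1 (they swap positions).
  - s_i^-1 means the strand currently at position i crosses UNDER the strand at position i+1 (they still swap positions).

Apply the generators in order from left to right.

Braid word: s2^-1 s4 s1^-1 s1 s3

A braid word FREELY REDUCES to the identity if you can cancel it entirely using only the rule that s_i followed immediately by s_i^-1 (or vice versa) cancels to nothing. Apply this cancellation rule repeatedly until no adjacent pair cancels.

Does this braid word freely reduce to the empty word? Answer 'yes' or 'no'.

Gen 1 (s2^-1): push. Stack: [s2^-1]
Gen 2 (s4): push. Stack: [s2^-1 s4]
Gen 3 (s1^-1): push. Stack: [s2^-1 s4 s1^-1]
Gen 4 (s1): cancels prior s1^-1. Stack: [s2^-1 s4]
Gen 5 (s3): push. Stack: [s2^-1 s4 s3]
Reduced word: s2^-1 s4 s3

Answer: no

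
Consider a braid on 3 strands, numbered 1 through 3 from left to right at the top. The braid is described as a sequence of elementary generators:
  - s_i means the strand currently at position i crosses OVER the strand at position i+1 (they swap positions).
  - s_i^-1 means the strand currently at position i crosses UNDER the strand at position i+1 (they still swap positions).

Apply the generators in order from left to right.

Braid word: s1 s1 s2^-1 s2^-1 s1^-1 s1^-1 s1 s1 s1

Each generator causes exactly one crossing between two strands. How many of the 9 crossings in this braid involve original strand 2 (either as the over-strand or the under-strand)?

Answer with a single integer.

Answer: 9

Derivation:
Gen 1: crossing 1x2. Involves strand 2? yes. Count so far: 1
Gen 2: crossing 2x1. Involves strand 2? yes. Count so far: 2
Gen 3: crossing 2x3. Involves strand 2? yes. Count so far: 3
Gen 4: crossing 3x2. Involves strand 2? yes. Count so far: 4
Gen 5: crossing 1x2. Involves strand 2? yes. Count so far: 5
Gen 6: crossing 2x1. Involves strand 2? yes. Count so far: 6
Gen 7: crossing 1x2. Involves strand 2? yes. Count so far: 7
Gen 8: crossing 2x1. Involves strand 2? yes. Count so far: 8
Gen 9: crossing 1x2. Involves strand 2? yes. Count so far: 9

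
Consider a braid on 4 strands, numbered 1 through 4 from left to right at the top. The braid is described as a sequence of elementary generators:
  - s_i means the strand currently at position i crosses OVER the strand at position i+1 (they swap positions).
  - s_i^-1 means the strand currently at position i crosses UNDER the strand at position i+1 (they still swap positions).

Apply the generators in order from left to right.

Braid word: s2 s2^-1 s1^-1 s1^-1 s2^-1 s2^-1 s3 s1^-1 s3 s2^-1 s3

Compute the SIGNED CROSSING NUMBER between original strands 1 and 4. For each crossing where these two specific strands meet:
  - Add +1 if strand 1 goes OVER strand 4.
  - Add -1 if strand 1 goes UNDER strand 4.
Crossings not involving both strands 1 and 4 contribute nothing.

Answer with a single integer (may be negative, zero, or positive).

Gen 1: crossing 2x3. Both 1&4? no. Sum: 0
Gen 2: crossing 3x2. Both 1&4? no. Sum: 0
Gen 3: crossing 1x2. Both 1&4? no. Sum: 0
Gen 4: crossing 2x1. Both 1&4? no. Sum: 0
Gen 5: crossing 2x3. Both 1&4? no. Sum: 0
Gen 6: crossing 3x2. Both 1&4? no. Sum: 0
Gen 7: crossing 3x4. Both 1&4? no. Sum: 0
Gen 8: crossing 1x2. Both 1&4? no. Sum: 0
Gen 9: crossing 4x3. Both 1&4? no. Sum: 0
Gen 10: crossing 1x3. Both 1&4? no. Sum: 0
Gen 11: 1 over 4. Both 1&4? yes. Contrib: +1. Sum: 1

Answer: 1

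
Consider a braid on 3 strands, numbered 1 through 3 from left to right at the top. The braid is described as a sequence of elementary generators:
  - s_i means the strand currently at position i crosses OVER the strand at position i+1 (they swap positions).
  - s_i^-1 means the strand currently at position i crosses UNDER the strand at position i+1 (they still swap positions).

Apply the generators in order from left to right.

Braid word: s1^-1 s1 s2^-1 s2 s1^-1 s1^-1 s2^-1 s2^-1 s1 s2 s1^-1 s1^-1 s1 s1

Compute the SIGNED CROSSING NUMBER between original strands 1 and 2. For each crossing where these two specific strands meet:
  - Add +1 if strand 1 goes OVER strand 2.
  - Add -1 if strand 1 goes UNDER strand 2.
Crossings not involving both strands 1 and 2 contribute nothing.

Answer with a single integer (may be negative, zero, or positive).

Answer: -1

Derivation:
Gen 1: 1 under 2. Both 1&2? yes. Contrib: -1. Sum: -1
Gen 2: 2 over 1. Both 1&2? yes. Contrib: -1. Sum: -2
Gen 3: crossing 2x3. Both 1&2? no. Sum: -2
Gen 4: crossing 3x2. Both 1&2? no. Sum: -2
Gen 5: 1 under 2. Both 1&2? yes. Contrib: -1. Sum: -3
Gen 6: 2 under 1. Both 1&2? yes. Contrib: +1. Sum: -2
Gen 7: crossing 2x3. Both 1&2? no. Sum: -2
Gen 8: crossing 3x2. Both 1&2? no. Sum: -2
Gen 9: 1 over 2. Both 1&2? yes. Contrib: +1. Sum: -1
Gen 10: crossing 1x3. Both 1&2? no. Sum: -1
Gen 11: crossing 2x3. Both 1&2? no. Sum: -1
Gen 12: crossing 3x2. Both 1&2? no. Sum: -1
Gen 13: crossing 2x3. Both 1&2? no. Sum: -1
Gen 14: crossing 3x2. Both 1&2? no. Sum: -1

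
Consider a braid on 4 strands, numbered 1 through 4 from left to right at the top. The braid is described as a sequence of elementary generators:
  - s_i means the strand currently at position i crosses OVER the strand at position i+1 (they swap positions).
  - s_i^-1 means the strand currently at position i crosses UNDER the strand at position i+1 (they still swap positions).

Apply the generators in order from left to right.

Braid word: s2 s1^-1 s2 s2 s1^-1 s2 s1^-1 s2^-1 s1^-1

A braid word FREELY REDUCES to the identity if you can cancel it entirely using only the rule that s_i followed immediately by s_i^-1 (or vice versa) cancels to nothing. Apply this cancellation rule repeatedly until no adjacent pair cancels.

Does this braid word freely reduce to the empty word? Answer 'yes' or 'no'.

Gen 1 (s2): push. Stack: [s2]
Gen 2 (s1^-1): push. Stack: [s2 s1^-1]
Gen 3 (s2): push. Stack: [s2 s1^-1 s2]
Gen 4 (s2): push. Stack: [s2 s1^-1 s2 s2]
Gen 5 (s1^-1): push. Stack: [s2 s1^-1 s2 s2 s1^-1]
Gen 6 (s2): push. Stack: [s2 s1^-1 s2 s2 s1^-1 s2]
Gen 7 (s1^-1): push. Stack: [s2 s1^-1 s2 s2 s1^-1 s2 s1^-1]
Gen 8 (s2^-1): push. Stack: [s2 s1^-1 s2 s2 s1^-1 s2 s1^-1 s2^-1]
Gen 9 (s1^-1): push. Stack: [s2 s1^-1 s2 s2 s1^-1 s2 s1^-1 s2^-1 s1^-1]
Reduced word: s2 s1^-1 s2 s2 s1^-1 s2 s1^-1 s2^-1 s1^-1

Answer: no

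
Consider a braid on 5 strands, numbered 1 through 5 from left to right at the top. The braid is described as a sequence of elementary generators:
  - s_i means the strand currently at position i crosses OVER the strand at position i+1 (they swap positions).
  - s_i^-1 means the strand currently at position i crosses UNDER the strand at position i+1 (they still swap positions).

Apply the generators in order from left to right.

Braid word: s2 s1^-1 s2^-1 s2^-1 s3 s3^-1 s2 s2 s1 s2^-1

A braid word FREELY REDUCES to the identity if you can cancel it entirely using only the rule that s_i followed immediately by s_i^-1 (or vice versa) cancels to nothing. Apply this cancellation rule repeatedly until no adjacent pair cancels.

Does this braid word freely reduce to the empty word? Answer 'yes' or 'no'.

Gen 1 (s2): push. Stack: [s2]
Gen 2 (s1^-1): push. Stack: [s2 s1^-1]
Gen 3 (s2^-1): push. Stack: [s2 s1^-1 s2^-1]
Gen 4 (s2^-1): push. Stack: [s2 s1^-1 s2^-1 s2^-1]
Gen 5 (s3): push. Stack: [s2 s1^-1 s2^-1 s2^-1 s3]
Gen 6 (s3^-1): cancels prior s3. Stack: [s2 s1^-1 s2^-1 s2^-1]
Gen 7 (s2): cancels prior s2^-1. Stack: [s2 s1^-1 s2^-1]
Gen 8 (s2): cancels prior s2^-1. Stack: [s2 s1^-1]
Gen 9 (s1): cancels prior s1^-1. Stack: [s2]
Gen 10 (s2^-1): cancels prior s2. Stack: []
Reduced word: (empty)

Answer: yes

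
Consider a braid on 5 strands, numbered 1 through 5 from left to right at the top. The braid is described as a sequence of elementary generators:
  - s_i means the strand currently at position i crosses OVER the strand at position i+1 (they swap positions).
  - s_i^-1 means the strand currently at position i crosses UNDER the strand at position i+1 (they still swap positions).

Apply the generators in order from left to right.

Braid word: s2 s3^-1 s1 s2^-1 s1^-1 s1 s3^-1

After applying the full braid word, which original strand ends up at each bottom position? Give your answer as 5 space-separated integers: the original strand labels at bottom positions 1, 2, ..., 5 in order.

Answer: 3 4 2 1 5

Derivation:
Gen 1 (s2): strand 2 crosses over strand 3. Perm now: [1 3 2 4 5]
Gen 2 (s3^-1): strand 2 crosses under strand 4. Perm now: [1 3 4 2 5]
Gen 3 (s1): strand 1 crosses over strand 3. Perm now: [3 1 4 2 5]
Gen 4 (s2^-1): strand 1 crosses under strand 4. Perm now: [3 4 1 2 5]
Gen 5 (s1^-1): strand 3 crosses under strand 4. Perm now: [4 3 1 2 5]
Gen 6 (s1): strand 4 crosses over strand 3. Perm now: [3 4 1 2 5]
Gen 7 (s3^-1): strand 1 crosses under strand 2. Perm now: [3 4 2 1 5]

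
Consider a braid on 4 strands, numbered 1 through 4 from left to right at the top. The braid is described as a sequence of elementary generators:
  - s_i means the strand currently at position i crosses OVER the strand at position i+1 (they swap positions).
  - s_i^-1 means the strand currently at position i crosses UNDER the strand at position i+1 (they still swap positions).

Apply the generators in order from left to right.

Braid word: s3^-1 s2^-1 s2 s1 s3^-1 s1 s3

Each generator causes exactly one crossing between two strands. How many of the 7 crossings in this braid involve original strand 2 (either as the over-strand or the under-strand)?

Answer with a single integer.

Gen 1: crossing 3x4. Involves strand 2? no. Count so far: 0
Gen 2: crossing 2x4. Involves strand 2? yes. Count so far: 1
Gen 3: crossing 4x2. Involves strand 2? yes. Count so far: 2
Gen 4: crossing 1x2. Involves strand 2? yes. Count so far: 3
Gen 5: crossing 4x3. Involves strand 2? no. Count so far: 3
Gen 6: crossing 2x1. Involves strand 2? yes. Count so far: 4
Gen 7: crossing 3x4. Involves strand 2? no. Count so far: 4

Answer: 4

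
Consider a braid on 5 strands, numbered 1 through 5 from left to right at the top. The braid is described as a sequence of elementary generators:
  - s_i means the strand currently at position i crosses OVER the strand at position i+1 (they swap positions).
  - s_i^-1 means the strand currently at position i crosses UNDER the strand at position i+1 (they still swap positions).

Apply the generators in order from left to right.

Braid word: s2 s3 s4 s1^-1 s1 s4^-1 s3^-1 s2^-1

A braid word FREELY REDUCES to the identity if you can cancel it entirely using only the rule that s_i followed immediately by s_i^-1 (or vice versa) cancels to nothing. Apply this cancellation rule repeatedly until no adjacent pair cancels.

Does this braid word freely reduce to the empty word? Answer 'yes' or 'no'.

Answer: yes

Derivation:
Gen 1 (s2): push. Stack: [s2]
Gen 2 (s3): push. Stack: [s2 s3]
Gen 3 (s4): push. Stack: [s2 s3 s4]
Gen 4 (s1^-1): push. Stack: [s2 s3 s4 s1^-1]
Gen 5 (s1): cancels prior s1^-1. Stack: [s2 s3 s4]
Gen 6 (s4^-1): cancels prior s4. Stack: [s2 s3]
Gen 7 (s3^-1): cancels prior s3. Stack: [s2]
Gen 8 (s2^-1): cancels prior s2. Stack: []
Reduced word: (empty)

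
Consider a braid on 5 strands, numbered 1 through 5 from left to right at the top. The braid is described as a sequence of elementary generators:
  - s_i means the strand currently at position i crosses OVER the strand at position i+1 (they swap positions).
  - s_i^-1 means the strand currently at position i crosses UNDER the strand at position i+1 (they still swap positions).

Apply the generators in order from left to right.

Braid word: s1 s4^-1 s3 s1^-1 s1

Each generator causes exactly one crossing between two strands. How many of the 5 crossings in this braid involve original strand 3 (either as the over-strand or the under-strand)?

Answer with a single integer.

Gen 1: crossing 1x2. Involves strand 3? no. Count so far: 0
Gen 2: crossing 4x5. Involves strand 3? no. Count so far: 0
Gen 3: crossing 3x5. Involves strand 3? yes. Count so far: 1
Gen 4: crossing 2x1. Involves strand 3? no. Count so far: 1
Gen 5: crossing 1x2. Involves strand 3? no. Count so far: 1

Answer: 1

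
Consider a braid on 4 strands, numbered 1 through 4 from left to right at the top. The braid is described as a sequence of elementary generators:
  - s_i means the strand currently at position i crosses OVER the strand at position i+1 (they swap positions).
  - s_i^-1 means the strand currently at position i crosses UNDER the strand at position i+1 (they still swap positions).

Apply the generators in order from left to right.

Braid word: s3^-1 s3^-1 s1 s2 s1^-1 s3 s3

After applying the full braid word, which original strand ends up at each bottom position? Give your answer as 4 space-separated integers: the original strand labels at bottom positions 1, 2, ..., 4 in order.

Answer: 3 2 1 4

Derivation:
Gen 1 (s3^-1): strand 3 crosses under strand 4. Perm now: [1 2 4 3]
Gen 2 (s3^-1): strand 4 crosses under strand 3. Perm now: [1 2 3 4]
Gen 3 (s1): strand 1 crosses over strand 2. Perm now: [2 1 3 4]
Gen 4 (s2): strand 1 crosses over strand 3. Perm now: [2 3 1 4]
Gen 5 (s1^-1): strand 2 crosses under strand 3. Perm now: [3 2 1 4]
Gen 6 (s3): strand 1 crosses over strand 4. Perm now: [3 2 4 1]
Gen 7 (s3): strand 4 crosses over strand 1. Perm now: [3 2 1 4]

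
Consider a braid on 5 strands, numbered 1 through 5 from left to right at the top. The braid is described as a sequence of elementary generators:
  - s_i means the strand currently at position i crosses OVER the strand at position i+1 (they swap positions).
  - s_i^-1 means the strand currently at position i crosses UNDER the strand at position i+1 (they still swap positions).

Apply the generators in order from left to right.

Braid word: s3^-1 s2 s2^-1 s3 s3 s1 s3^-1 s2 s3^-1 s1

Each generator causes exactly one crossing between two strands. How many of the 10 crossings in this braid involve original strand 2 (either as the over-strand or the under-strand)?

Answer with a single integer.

Answer: 4

Derivation:
Gen 1: crossing 3x4. Involves strand 2? no. Count so far: 0
Gen 2: crossing 2x4. Involves strand 2? yes. Count so far: 1
Gen 3: crossing 4x2. Involves strand 2? yes. Count so far: 2
Gen 4: crossing 4x3. Involves strand 2? no. Count so far: 2
Gen 5: crossing 3x4. Involves strand 2? no. Count so far: 2
Gen 6: crossing 1x2. Involves strand 2? yes. Count so far: 3
Gen 7: crossing 4x3. Involves strand 2? no. Count so far: 3
Gen 8: crossing 1x3. Involves strand 2? no. Count so far: 3
Gen 9: crossing 1x4. Involves strand 2? no. Count so far: 3
Gen 10: crossing 2x3. Involves strand 2? yes. Count so far: 4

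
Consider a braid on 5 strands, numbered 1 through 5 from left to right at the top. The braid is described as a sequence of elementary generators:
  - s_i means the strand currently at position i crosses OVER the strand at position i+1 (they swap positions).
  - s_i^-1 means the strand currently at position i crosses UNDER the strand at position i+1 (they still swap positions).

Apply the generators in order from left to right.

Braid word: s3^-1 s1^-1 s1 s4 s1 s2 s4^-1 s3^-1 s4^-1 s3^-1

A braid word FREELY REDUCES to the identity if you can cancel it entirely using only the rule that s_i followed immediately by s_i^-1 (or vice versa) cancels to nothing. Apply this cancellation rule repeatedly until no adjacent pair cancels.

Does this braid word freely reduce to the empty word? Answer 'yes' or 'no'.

Answer: no

Derivation:
Gen 1 (s3^-1): push. Stack: [s3^-1]
Gen 2 (s1^-1): push. Stack: [s3^-1 s1^-1]
Gen 3 (s1): cancels prior s1^-1. Stack: [s3^-1]
Gen 4 (s4): push. Stack: [s3^-1 s4]
Gen 5 (s1): push. Stack: [s3^-1 s4 s1]
Gen 6 (s2): push. Stack: [s3^-1 s4 s1 s2]
Gen 7 (s4^-1): push. Stack: [s3^-1 s4 s1 s2 s4^-1]
Gen 8 (s3^-1): push. Stack: [s3^-1 s4 s1 s2 s4^-1 s3^-1]
Gen 9 (s4^-1): push. Stack: [s3^-1 s4 s1 s2 s4^-1 s3^-1 s4^-1]
Gen 10 (s3^-1): push. Stack: [s3^-1 s4 s1 s2 s4^-1 s3^-1 s4^-1 s3^-1]
Reduced word: s3^-1 s4 s1 s2 s4^-1 s3^-1 s4^-1 s3^-1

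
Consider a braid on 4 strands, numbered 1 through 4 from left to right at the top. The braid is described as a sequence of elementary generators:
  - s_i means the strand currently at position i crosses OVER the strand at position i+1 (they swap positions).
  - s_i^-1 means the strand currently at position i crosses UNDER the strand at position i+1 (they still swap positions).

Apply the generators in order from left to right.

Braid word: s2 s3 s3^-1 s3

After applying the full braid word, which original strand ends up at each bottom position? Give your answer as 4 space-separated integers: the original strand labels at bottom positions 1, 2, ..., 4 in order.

Answer: 1 3 4 2

Derivation:
Gen 1 (s2): strand 2 crosses over strand 3. Perm now: [1 3 2 4]
Gen 2 (s3): strand 2 crosses over strand 4. Perm now: [1 3 4 2]
Gen 3 (s3^-1): strand 4 crosses under strand 2. Perm now: [1 3 2 4]
Gen 4 (s3): strand 2 crosses over strand 4. Perm now: [1 3 4 2]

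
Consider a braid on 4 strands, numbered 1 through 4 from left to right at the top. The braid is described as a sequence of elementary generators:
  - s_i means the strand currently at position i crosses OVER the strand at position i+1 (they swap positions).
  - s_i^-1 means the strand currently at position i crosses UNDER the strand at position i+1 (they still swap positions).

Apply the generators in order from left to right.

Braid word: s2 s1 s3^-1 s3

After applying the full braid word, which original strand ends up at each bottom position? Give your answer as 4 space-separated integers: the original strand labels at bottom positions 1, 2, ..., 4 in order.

Gen 1 (s2): strand 2 crosses over strand 3. Perm now: [1 3 2 4]
Gen 2 (s1): strand 1 crosses over strand 3. Perm now: [3 1 2 4]
Gen 3 (s3^-1): strand 2 crosses under strand 4. Perm now: [3 1 4 2]
Gen 4 (s3): strand 4 crosses over strand 2. Perm now: [3 1 2 4]

Answer: 3 1 2 4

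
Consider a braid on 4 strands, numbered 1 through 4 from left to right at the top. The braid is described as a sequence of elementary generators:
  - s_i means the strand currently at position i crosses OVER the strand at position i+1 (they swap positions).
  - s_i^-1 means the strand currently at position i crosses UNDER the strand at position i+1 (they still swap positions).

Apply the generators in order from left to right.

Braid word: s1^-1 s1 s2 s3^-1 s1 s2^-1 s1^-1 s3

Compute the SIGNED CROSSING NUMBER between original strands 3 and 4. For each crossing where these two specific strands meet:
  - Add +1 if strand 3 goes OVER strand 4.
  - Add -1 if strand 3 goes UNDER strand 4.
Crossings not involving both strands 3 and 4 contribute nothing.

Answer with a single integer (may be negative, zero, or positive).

Gen 1: crossing 1x2. Both 3&4? no. Sum: 0
Gen 2: crossing 2x1. Both 3&4? no. Sum: 0
Gen 3: crossing 2x3. Both 3&4? no. Sum: 0
Gen 4: crossing 2x4. Both 3&4? no. Sum: 0
Gen 5: crossing 1x3. Both 3&4? no. Sum: 0
Gen 6: crossing 1x4. Both 3&4? no. Sum: 0
Gen 7: 3 under 4. Both 3&4? yes. Contrib: -1. Sum: -1
Gen 8: crossing 1x2. Both 3&4? no. Sum: -1

Answer: -1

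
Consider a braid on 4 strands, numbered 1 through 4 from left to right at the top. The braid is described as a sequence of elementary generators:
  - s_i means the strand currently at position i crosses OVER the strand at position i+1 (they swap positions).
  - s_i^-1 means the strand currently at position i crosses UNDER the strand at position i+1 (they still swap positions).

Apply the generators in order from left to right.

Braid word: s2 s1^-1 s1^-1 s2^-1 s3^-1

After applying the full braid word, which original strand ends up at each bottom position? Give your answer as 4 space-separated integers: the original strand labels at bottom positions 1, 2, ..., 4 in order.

Answer: 1 2 4 3

Derivation:
Gen 1 (s2): strand 2 crosses over strand 3. Perm now: [1 3 2 4]
Gen 2 (s1^-1): strand 1 crosses under strand 3. Perm now: [3 1 2 4]
Gen 3 (s1^-1): strand 3 crosses under strand 1. Perm now: [1 3 2 4]
Gen 4 (s2^-1): strand 3 crosses under strand 2. Perm now: [1 2 3 4]
Gen 5 (s3^-1): strand 3 crosses under strand 4. Perm now: [1 2 4 3]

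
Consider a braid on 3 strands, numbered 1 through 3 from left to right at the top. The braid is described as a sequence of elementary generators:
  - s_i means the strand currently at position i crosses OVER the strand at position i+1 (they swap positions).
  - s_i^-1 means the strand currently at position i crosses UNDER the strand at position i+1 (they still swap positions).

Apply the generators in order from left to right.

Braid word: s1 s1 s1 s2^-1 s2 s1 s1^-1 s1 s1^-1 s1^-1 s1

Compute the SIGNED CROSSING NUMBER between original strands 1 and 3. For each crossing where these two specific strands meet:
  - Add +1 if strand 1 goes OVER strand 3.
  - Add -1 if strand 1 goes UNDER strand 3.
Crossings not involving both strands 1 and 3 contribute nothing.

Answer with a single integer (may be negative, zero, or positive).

Answer: -2

Derivation:
Gen 1: crossing 1x2. Both 1&3? no. Sum: 0
Gen 2: crossing 2x1. Both 1&3? no. Sum: 0
Gen 3: crossing 1x2. Both 1&3? no. Sum: 0
Gen 4: 1 under 3. Both 1&3? yes. Contrib: -1. Sum: -1
Gen 5: 3 over 1. Both 1&3? yes. Contrib: -1. Sum: -2
Gen 6: crossing 2x1. Both 1&3? no. Sum: -2
Gen 7: crossing 1x2. Both 1&3? no. Sum: -2
Gen 8: crossing 2x1. Both 1&3? no. Sum: -2
Gen 9: crossing 1x2. Both 1&3? no. Sum: -2
Gen 10: crossing 2x1. Both 1&3? no. Sum: -2
Gen 11: crossing 1x2. Both 1&3? no. Sum: -2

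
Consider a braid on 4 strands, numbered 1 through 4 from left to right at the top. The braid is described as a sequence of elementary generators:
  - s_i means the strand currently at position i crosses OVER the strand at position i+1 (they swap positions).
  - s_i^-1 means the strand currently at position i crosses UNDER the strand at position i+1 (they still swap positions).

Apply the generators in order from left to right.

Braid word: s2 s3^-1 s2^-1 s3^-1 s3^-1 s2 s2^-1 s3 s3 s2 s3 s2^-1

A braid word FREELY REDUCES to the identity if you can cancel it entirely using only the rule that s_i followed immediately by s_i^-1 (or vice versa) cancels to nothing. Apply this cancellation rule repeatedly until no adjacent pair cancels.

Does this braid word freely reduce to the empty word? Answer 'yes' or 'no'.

Gen 1 (s2): push. Stack: [s2]
Gen 2 (s3^-1): push. Stack: [s2 s3^-1]
Gen 3 (s2^-1): push. Stack: [s2 s3^-1 s2^-1]
Gen 4 (s3^-1): push. Stack: [s2 s3^-1 s2^-1 s3^-1]
Gen 5 (s3^-1): push. Stack: [s2 s3^-1 s2^-1 s3^-1 s3^-1]
Gen 6 (s2): push. Stack: [s2 s3^-1 s2^-1 s3^-1 s3^-1 s2]
Gen 7 (s2^-1): cancels prior s2. Stack: [s2 s3^-1 s2^-1 s3^-1 s3^-1]
Gen 8 (s3): cancels prior s3^-1. Stack: [s2 s3^-1 s2^-1 s3^-1]
Gen 9 (s3): cancels prior s3^-1. Stack: [s2 s3^-1 s2^-1]
Gen 10 (s2): cancels prior s2^-1. Stack: [s2 s3^-1]
Gen 11 (s3): cancels prior s3^-1. Stack: [s2]
Gen 12 (s2^-1): cancels prior s2. Stack: []
Reduced word: (empty)

Answer: yes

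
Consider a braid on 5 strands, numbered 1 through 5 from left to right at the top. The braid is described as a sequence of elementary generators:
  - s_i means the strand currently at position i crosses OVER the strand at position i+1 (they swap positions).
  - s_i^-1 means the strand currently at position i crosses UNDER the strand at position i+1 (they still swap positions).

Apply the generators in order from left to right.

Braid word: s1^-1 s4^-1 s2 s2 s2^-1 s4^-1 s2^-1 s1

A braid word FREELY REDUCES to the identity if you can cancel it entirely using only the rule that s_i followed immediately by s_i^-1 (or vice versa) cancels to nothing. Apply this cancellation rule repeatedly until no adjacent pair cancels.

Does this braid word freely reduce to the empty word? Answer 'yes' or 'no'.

Gen 1 (s1^-1): push. Stack: [s1^-1]
Gen 2 (s4^-1): push. Stack: [s1^-1 s4^-1]
Gen 3 (s2): push. Stack: [s1^-1 s4^-1 s2]
Gen 4 (s2): push. Stack: [s1^-1 s4^-1 s2 s2]
Gen 5 (s2^-1): cancels prior s2. Stack: [s1^-1 s4^-1 s2]
Gen 6 (s4^-1): push. Stack: [s1^-1 s4^-1 s2 s4^-1]
Gen 7 (s2^-1): push. Stack: [s1^-1 s4^-1 s2 s4^-1 s2^-1]
Gen 8 (s1): push. Stack: [s1^-1 s4^-1 s2 s4^-1 s2^-1 s1]
Reduced word: s1^-1 s4^-1 s2 s4^-1 s2^-1 s1

Answer: no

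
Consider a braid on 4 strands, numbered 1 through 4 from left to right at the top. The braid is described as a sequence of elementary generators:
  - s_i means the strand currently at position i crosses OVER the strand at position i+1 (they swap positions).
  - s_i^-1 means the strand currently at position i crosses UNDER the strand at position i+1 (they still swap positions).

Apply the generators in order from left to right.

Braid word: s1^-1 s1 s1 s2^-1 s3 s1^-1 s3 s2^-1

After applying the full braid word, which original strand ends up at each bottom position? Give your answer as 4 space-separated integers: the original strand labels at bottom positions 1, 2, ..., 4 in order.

Gen 1 (s1^-1): strand 1 crosses under strand 2. Perm now: [2 1 3 4]
Gen 2 (s1): strand 2 crosses over strand 1. Perm now: [1 2 3 4]
Gen 3 (s1): strand 1 crosses over strand 2. Perm now: [2 1 3 4]
Gen 4 (s2^-1): strand 1 crosses under strand 3. Perm now: [2 3 1 4]
Gen 5 (s3): strand 1 crosses over strand 4. Perm now: [2 3 4 1]
Gen 6 (s1^-1): strand 2 crosses under strand 3. Perm now: [3 2 4 1]
Gen 7 (s3): strand 4 crosses over strand 1. Perm now: [3 2 1 4]
Gen 8 (s2^-1): strand 2 crosses under strand 1. Perm now: [3 1 2 4]

Answer: 3 1 2 4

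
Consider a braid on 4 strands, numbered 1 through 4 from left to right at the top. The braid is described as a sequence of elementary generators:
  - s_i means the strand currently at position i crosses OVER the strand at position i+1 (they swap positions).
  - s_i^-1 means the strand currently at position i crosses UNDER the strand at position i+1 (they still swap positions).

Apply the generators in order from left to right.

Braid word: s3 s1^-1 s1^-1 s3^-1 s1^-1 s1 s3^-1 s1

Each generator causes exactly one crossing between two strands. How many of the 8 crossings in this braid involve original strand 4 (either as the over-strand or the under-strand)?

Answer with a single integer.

Gen 1: crossing 3x4. Involves strand 4? yes. Count so far: 1
Gen 2: crossing 1x2. Involves strand 4? no. Count so far: 1
Gen 3: crossing 2x1. Involves strand 4? no. Count so far: 1
Gen 4: crossing 4x3. Involves strand 4? yes. Count so far: 2
Gen 5: crossing 1x2. Involves strand 4? no. Count so far: 2
Gen 6: crossing 2x1. Involves strand 4? no. Count so far: 2
Gen 7: crossing 3x4. Involves strand 4? yes. Count so far: 3
Gen 8: crossing 1x2. Involves strand 4? no. Count so far: 3

Answer: 3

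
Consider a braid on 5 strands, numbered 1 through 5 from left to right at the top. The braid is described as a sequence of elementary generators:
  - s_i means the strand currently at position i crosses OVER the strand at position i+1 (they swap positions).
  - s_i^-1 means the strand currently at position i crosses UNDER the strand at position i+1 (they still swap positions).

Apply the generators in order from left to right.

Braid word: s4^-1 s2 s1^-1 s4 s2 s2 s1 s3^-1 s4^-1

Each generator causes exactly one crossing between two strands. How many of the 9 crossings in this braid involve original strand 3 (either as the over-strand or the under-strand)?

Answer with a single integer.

Gen 1: crossing 4x5. Involves strand 3? no. Count so far: 0
Gen 2: crossing 2x3. Involves strand 3? yes. Count so far: 1
Gen 3: crossing 1x3. Involves strand 3? yes. Count so far: 2
Gen 4: crossing 5x4. Involves strand 3? no. Count so far: 2
Gen 5: crossing 1x2. Involves strand 3? no. Count so far: 2
Gen 6: crossing 2x1. Involves strand 3? no. Count so far: 2
Gen 7: crossing 3x1. Involves strand 3? yes. Count so far: 3
Gen 8: crossing 2x4. Involves strand 3? no. Count so far: 3
Gen 9: crossing 2x5. Involves strand 3? no. Count so far: 3

Answer: 3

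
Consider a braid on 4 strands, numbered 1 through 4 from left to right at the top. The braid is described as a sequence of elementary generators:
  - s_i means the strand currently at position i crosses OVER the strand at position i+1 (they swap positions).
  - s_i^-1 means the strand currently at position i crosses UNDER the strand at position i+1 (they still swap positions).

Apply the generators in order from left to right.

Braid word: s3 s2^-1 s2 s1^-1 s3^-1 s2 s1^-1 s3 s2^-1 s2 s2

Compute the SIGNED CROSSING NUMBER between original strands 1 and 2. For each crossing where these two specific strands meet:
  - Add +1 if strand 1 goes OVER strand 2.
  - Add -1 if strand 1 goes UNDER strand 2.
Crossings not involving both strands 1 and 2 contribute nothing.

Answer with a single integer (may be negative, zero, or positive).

Answer: -1

Derivation:
Gen 1: crossing 3x4. Both 1&2? no. Sum: 0
Gen 2: crossing 2x4. Both 1&2? no. Sum: 0
Gen 3: crossing 4x2. Both 1&2? no. Sum: 0
Gen 4: 1 under 2. Both 1&2? yes. Contrib: -1. Sum: -1
Gen 5: crossing 4x3. Both 1&2? no. Sum: -1
Gen 6: crossing 1x3. Both 1&2? no. Sum: -1
Gen 7: crossing 2x3. Both 1&2? no. Sum: -1
Gen 8: crossing 1x4. Both 1&2? no. Sum: -1
Gen 9: crossing 2x4. Both 1&2? no. Sum: -1
Gen 10: crossing 4x2. Both 1&2? no. Sum: -1
Gen 11: crossing 2x4. Both 1&2? no. Sum: -1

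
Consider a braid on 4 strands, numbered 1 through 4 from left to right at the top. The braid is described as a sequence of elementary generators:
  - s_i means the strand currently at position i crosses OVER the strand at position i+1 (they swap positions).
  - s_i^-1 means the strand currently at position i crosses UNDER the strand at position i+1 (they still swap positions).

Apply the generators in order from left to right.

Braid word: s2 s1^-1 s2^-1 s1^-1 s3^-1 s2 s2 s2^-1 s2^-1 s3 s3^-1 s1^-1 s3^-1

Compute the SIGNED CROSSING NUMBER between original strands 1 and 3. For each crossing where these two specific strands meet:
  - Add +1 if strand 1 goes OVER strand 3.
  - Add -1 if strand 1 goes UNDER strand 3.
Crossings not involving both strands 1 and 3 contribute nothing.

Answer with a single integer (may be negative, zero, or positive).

Answer: -1

Derivation:
Gen 1: crossing 2x3. Both 1&3? no. Sum: 0
Gen 2: 1 under 3. Both 1&3? yes. Contrib: -1. Sum: -1
Gen 3: crossing 1x2. Both 1&3? no. Sum: -1
Gen 4: crossing 3x2. Both 1&3? no. Sum: -1
Gen 5: crossing 1x4. Both 1&3? no. Sum: -1
Gen 6: crossing 3x4. Both 1&3? no. Sum: -1
Gen 7: crossing 4x3. Both 1&3? no. Sum: -1
Gen 8: crossing 3x4. Both 1&3? no. Sum: -1
Gen 9: crossing 4x3. Both 1&3? no. Sum: -1
Gen 10: crossing 4x1. Both 1&3? no. Sum: -1
Gen 11: crossing 1x4. Both 1&3? no. Sum: -1
Gen 12: crossing 2x3. Both 1&3? no. Sum: -1
Gen 13: crossing 4x1. Both 1&3? no. Sum: -1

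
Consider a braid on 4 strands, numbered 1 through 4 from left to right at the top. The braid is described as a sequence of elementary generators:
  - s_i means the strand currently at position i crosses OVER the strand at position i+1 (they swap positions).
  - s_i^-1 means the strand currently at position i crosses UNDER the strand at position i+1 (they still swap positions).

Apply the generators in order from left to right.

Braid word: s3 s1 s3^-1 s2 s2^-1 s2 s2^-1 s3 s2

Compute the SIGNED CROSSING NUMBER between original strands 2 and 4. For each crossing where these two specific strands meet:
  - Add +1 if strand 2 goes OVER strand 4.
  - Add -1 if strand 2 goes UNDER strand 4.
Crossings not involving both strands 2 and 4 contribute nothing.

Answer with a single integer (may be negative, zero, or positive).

Gen 1: crossing 3x4. Both 2&4? no. Sum: 0
Gen 2: crossing 1x2. Both 2&4? no. Sum: 0
Gen 3: crossing 4x3. Both 2&4? no. Sum: 0
Gen 4: crossing 1x3. Both 2&4? no. Sum: 0
Gen 5: crossing 3x1. Both 2&4? no. Sum: 0
Gen 6: crossing 1x3. Both 2&4? no. Sum: 0
Gen 7: crossing 3x1. Both 2&4? no. Sum: 0
Gen 8: crossing 3x4. Both 2&4? no. Sum: 0
Gen 9: crossing 1x4. Both 2&4? no. Sum: 0

Answer: 0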